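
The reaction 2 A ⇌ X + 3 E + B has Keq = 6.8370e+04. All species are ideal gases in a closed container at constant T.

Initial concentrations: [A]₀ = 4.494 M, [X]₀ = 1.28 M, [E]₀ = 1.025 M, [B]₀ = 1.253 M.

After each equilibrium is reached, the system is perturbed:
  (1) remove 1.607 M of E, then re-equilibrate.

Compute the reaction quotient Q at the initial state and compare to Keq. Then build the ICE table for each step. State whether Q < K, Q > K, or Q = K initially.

Q₀ = 0.08552; Q < K (proceeds forward)

Q₀ = 0.08552 vs Keq = 6.8370e+04 ⇒ Q<K, forward
Step 1:
                  A         X         E         B
  init        4.494      1.28     1.025     1.253
  Δ          -4.235     2.117     6.352     2.117
  eq         0.2593     3.397     7.377      3.37
  solve Keq expr → x = 2.117; check Q = 6.8370e+04
Then remove 1.607 M of E.
Step 2:
                  A         X         E         B
  init       0.2593     3.397      5.77      3.37
  Δ        -0.07283   0.03641    0.1092   0.03641
  eq         0.1865     3.434     5.879     3.407
  solve Keq expr → x = 0.03641; check Q = 6.8370e+04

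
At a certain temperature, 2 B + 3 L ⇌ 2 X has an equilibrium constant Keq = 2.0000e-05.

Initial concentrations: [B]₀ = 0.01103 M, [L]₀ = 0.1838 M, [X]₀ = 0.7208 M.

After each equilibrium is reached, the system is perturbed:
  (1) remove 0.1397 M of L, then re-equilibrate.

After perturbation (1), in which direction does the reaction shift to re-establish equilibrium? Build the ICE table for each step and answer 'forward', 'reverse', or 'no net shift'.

Q₀ = 6.8777e+05 vs Keq = 2.0000e-05 ⇒ Q>K, reverse
Step 1:
                    B           L           X
  Initial     0.01103      0.1838      0.7208
  Change       0.7162       1.074     -0.7162
  Equil        0.7272       1.258     0.00459
  solve Keq expr → x = -0.3581; check Q = 2.0000e-05
Then remove 0.1397 M of L.
Step 2:
                    B           L           X
  Initial      0.7272       1.118     0.00459
  Change   7.3324e-04      0.0011 -7.3324e-04
  Equil         0.728        1.12    0.003856
  solve Keq expr → x = -3.6662e-04; check Q = 2.0000e-05

Direction: reverse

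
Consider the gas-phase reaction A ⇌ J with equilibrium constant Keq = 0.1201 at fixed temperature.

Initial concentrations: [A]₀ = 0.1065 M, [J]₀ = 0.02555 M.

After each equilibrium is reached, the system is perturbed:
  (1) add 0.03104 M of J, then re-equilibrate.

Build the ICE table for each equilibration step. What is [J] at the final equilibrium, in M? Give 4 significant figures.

Q₀ = 0.2399 vs Keq = 0.1201 ⇒ Q>K, reverse
Step 1:
                    A           J
  init         0.1065     0.02555
  Δ           0.01139    -0.01139
  eq           0.1179     0.01416
  solve Keq expr → x = -0.01139; check Q = 0.1201
Then add 0.03104 M of J.
Step 2:
                    A           J
  init         0.1179      0.0452
  Δ           0.02771    -0.02771
  eq           0.1456     0.01749
  solve Keq expr → x = -0.02771; check Q = 0.1201

[J]_eq = 0.01749 M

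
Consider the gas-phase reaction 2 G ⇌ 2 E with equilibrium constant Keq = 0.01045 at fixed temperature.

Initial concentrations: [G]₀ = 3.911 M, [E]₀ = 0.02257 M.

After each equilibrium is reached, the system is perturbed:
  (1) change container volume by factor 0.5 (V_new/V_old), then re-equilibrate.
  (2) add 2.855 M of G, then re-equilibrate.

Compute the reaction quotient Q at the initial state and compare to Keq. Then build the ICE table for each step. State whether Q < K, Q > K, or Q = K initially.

Q₀ = 3.3303e-05; Q < K (proceeds forward)

Q₀ = 3.3303e-05 vs Keq = 0.01045 ⇒ Q<K, forward
Step 1:
                    G           E
  I             3.911     0.02257
  C           -0.3422      0.3422
  E             3.569      0.3648
  solve Keq expr → x = 0.1711; check Q = 0.01045
Then change container volume by factor 0.5 (V_new/V_old).
Step 2:
                    G           E
  I             7.138      0.7296
  C                 0           0
  E             7.138      0.7296
  solve Keq expr → x = 0; check Q = 0.01045
Then add 2.855 M of G.
Step 3:
                    G           E
  I             9.993      0.7296
  C           -0.2648      0.2648
  E             9.728      0.9944
  solve Keq expr → x = 0.1324; check Q = 0.01045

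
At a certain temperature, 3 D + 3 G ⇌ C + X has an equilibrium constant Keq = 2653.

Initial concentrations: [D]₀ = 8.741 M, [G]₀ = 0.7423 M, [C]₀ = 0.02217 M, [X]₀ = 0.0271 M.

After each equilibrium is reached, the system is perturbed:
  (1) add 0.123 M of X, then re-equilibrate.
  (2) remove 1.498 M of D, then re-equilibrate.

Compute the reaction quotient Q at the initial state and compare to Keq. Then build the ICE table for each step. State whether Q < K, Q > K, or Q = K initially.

Q₀ = 2.1994e-06; Q < K (proceeds forward)

Q₀ = 2.1994e-06 vs Keq = 2653 ⇒ Q<K, forward
Step 1:
                   D          G          C          X
  I            8.741     0.7423    0.02217     0.0271
  C          -0.7385    -0.7385     0.2462     0.2462
  E            8.002   0.003778     0.2683     0.2733
  solve Keq expr → x = 0.2462; check Q = 2653
Then add 0.123 M of X.
Step 2:
                   D          G          C          X
  I            8.002   0.003778     0.2683     0.3963
  C       4.9653e-04 4.9653e-04 -1.6551e-04 -1.6551e-04
  E            8.003   0.004275     0.2682     0.3961
  solve Keq expr → x = -1.6551e-04; check Q = 2653
Then remove 1.498 M of D.
Step 3:
                   D          G          C          X
  I            6.505   0.004275     0.2682     0.3961
  C       9.8005e-04 9.8005e-04 -3.2668e-04 -3.2668e-04
  E            6.506   0.005255     0.2679     0.3958
  solve Keq expr → x = -3.2668e-04; check Q = 2653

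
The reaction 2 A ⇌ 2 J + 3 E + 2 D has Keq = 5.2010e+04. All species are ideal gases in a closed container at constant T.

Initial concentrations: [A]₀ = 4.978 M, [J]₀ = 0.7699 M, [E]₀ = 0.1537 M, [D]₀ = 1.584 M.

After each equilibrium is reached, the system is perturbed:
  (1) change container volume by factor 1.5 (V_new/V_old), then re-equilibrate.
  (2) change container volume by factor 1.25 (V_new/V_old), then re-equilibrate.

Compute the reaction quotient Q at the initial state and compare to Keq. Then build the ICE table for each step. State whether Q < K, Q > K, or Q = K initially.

Q₀ = 2.1792e-04 vs Keq = 5.2010e+04 ⇒ Q<K, forward
Step 1:
                    A           J           E           D
  init          4.978      0.7699      0.1537       1.584
  Δ            -3.637       3.637       5.456       3.637
  eq            1.341       4.407        5.61       5.221
  solve Keq expr → x = 1.819; check Q = 5.2010e+04
Then change container volume by factor 1.5 (V_new/V_old).
Step 2:
                    A           J           E           D
  init         0.8938       2.938        3.74       3.481
  Δ           -0.3872      0.3872      0.5808      0.3872
  eq           0.5065       3.325       4.321       3.868
  solve Keq expr → x = 0.1936; check Q = 5.2010e+04
Then change container volume by factor 1.25 (V_new/V_old).
Step 3:
                    A           J           E           D
  init         0.4052        2.66       3.457       3.094
  Δ             -0.13        0.13       0.195        0.13
  eq           0.2753        2.79       3.651       3.224
  solve Keq expr → x = 0.06498; check Q = 5.2010e+04

Q₀ = 2.1792e-04; Q < K (proceeds forward)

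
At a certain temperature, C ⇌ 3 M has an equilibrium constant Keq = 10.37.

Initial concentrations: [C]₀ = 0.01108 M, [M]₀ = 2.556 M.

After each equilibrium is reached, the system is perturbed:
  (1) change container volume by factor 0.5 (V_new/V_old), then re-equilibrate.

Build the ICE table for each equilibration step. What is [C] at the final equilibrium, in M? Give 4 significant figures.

[C]_eq = 0.9994 M

Q₀ = 1507 vs Keq = 10.37 ⇒ Q>K, reverse
Step 1:
                  C         M
  init      0.01108     2.556
  Δ          0.3395    -1.018
  eq         0.3505     1.538
  solve Keq expr → x = -0.3395; check Q = 10.37
Then change container volume by factor 0.5 (V_new/V_old).
Step 2:
                  C         M
  init       0.7011     3.075
  Δ          0.2983   -0.8949
  eq         0.9994      2.18
  solve Keq expr → x = -0.2983; check Q = 10.37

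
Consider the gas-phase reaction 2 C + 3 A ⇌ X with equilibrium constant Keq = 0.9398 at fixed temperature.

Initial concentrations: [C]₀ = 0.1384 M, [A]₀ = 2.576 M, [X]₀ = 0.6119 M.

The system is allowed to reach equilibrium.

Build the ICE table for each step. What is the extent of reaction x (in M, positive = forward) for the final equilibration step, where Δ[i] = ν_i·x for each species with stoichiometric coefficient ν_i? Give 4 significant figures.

x = -0.02285 M

Q₀ = 1.869 vs Keq = 0.9398 ⇒ Q>K, reverse
Step 1:
                    C           A           X
  I            0.1384       2.576      0.6119
  C           0.04569     0.06854    -0.02285
  E            0.1841       2.645      0.5891
  solve Keq expr → x = -0.02285; check Q = 0.9398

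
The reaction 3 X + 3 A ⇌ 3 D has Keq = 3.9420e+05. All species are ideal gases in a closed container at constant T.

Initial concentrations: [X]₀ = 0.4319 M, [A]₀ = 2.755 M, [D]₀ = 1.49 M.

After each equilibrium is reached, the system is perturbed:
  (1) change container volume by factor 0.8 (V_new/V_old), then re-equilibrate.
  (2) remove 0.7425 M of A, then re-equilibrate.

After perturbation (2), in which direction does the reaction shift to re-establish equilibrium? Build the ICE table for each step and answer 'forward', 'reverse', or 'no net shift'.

Q₀ = 1.964 vs Keq = 3.9420e+05 ⇒ Q<K, forward
Step 1:
                    X           A           D
  I            0.4319       2.755        1.49
  C           -0.4207     -0.4207      0.4207
  E           0.01116       2.334       1.911
  solve Keq expr → x = 0.1402; check Q = 3.9420e+05
Then change container volume by factor 0.8 (V_new/V_old).
Step 2:
                    X           A           D
  I           0.01395       2.918       2.388
  C         -0.002767   -0.002767    0.002767
  E           0.01119       2.915       2.391
  solve Keq expr → x = 9.2247e-04; check Q = 3.9420e+05
Then remove 0.7425 M of A.
Step 3:
                    X           A           D
  I           0.01119       2.173       2.391
  C          0.003774    0.003774   -0.003774
  E           0.01496       2.176       2.387
  solve Keq expr → x = -0.001258; check Q = 3.9420e+05

Direction: reverse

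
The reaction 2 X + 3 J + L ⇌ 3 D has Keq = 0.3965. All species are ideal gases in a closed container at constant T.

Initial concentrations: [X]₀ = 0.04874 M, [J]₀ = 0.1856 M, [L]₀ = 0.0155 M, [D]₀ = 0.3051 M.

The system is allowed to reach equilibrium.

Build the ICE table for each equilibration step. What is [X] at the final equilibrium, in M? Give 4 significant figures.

[X]_eq = 0.2164 M

Q₀ = 1.2064e+05 vs Keq = 0.3965 ⇒ Q>K, reverse
Step 1:
                  X         J         L         D
  I         0.04874    0.1856    0.0155    0.3051
  C          0.1677    0.2515   0.08383   -0.2515
  E          0.2164    0.4371   0.09933    0.0536
  solve Keq expr → x = -0.08383; check Q = 0.3965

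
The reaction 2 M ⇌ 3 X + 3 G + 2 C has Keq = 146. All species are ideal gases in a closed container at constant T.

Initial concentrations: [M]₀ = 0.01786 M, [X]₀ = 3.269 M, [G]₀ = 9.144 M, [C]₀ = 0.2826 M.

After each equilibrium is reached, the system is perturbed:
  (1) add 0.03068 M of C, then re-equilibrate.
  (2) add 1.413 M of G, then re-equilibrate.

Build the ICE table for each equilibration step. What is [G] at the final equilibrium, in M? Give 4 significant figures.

[G]_eq = 10.12 M

Q₀ = 6.6871e+06 vs Keq = 146 ⇒ Q>K, reverse
Step 1:
                  M         X         G         C
  I         0.01786     3.269     9.144    0.2826
  C          0.2565   -0.3847   -0.3847   -0.2565
  E          0.2744     2.884     8.759   0.02611
  solve Keq expr → x = -0.1282; check Q = 146
Then add 0.03068 M of C.
Step 2:
                  M         X         G         C
  I          0.2744     2.884     8.759   0.05679
  C         0.02726  -0.04089  -0.04089  -0.02726
  E          0.3016     2.843     8.718   0.02953
  solve Keq expr → x = -0.01363; check Q = 146
Then add 1.413 M of G.
Step 3:
                  M         X         G         C
  I          0.3016     2.843     10.13   0.02953
  C        0.005402 -0.008104 -0.008104 -0.005402
  E           0.307     2.835     10.12   0.02412
  solve Keq expr → x = -0.002701; check Q = 146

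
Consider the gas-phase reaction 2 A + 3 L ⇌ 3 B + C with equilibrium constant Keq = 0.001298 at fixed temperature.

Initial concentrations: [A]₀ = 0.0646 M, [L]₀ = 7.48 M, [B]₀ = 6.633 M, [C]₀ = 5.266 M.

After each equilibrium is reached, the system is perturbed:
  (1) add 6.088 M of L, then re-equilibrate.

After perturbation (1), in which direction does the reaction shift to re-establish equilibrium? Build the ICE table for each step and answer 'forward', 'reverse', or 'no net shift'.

Q₀ = 879.9 vs Keq = 0.001298 ⇒ Q>K, reverse
Step 1:
                  A         L         B         C
  init       0.0646      7.48     6.633     5.266
  Δ           3.164     4.746    -4.746    -1.582
  eq          3.229     12.23     1.887     3.684
  solve Keq expr → x = -1.582; check Q = 0.001298
Then add 6.088 M of L.
Step 2:
                  A         L         B         C
  init        3.229     18.31     1.887     3.684
  Δ         -0.3885   -0.5827    0.5827    0.1942
  eq           2.84     17.73     2.469     3.878
  solve Keq expr → x = 0.1942; check Q = 0.001298

Direction: forward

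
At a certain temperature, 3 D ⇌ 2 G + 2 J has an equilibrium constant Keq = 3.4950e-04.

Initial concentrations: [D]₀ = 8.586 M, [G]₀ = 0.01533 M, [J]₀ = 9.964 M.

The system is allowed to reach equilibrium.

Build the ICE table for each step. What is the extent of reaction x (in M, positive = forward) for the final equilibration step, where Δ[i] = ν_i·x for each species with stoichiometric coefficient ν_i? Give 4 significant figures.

x = 0.01567 M

Q₀ = 3.6862e-05 vs Keq = 3.4950e-04 ⇒ Q<K, forward
Step 1:
                   D          G          J
  init         8.586    0.01533      9.964
  Δ         -0.04701    0.03134    0.03134
  eq           8.539    0.04667      9.995
  solve Keq expr → x = 0.01567; check Q = 3.4950e-04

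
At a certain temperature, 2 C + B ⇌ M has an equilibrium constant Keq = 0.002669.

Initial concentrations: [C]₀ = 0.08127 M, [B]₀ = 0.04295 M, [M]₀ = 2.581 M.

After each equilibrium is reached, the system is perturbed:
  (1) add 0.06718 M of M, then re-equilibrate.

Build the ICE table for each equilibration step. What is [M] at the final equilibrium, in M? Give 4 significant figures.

Q₀ = 9098 vs Keq = 0.002669 ⇒ Q>K, reverse
Step 1:
                  C         B         M
  Initial   0.08127   0.04295     2.581
  Change      4.843     2.422    -2.422
  Equil       4.924     2.464    0.1595
  solve Keq expr → x = -2.422; check Q = 0.002669
Then add 0.06718 M of M.
Step 2:
                  C         B         M
  Initial     4.924     2.464    0.2267
  Change     0.1121   0.05604  -0.05604
  Equil       5.036      2.52    0.1706
  solve Keq expr → x = -0.05604; check Q = 0.002669

[M]_eq = 0.1706 M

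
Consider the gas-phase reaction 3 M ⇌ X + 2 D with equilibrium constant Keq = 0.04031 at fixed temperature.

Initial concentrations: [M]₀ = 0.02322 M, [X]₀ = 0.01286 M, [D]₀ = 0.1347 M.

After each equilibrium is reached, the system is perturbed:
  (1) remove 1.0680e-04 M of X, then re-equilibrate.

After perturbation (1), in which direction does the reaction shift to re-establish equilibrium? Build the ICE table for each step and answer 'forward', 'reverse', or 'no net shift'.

Q₀ = 18.64 vs Keq = 0.04031 ⇒ Q>K, reverse
Step 1:
                    M           X           D
  I           0.02322     0.01286      0.1347
  C           0.03647    -0.01216    -0.02431
  E           0.05969  7.0351e-04      0.1104
  solve Keq expr → x = -0.01216; check Q = 0.04031
Then remove 1.0680e-04 M of X.
Step 2:
                    M           X           D
  I           0.05969  5.9671e-04      0.1104
  C       -2.8338e-04  9.4460e-05  1.8892e-04
  E           0.05941  6.9117e-04      0.1106
  solve Keq expr → x = 9.4460e-05; check Q = 0.04031

Direction: forward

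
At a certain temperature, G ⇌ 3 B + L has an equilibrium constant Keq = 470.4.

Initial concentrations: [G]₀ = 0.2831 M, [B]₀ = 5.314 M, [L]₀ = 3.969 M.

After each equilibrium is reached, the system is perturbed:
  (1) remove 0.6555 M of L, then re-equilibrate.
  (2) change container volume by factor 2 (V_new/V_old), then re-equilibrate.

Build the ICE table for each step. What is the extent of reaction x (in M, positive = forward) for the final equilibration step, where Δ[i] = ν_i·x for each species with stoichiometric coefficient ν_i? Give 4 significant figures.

x = 0.2017 M

Q₀ = 2104 vs Keq = 470.4 ⇒ Q>K, reverse
Step 1:
                    G           B           L
  I            0.2831       5.314       3.969
  C             0.335      -1.005      -0.335
  E            0.6181       4.309       3.634
  solve Keq expr → x = -0.335; check Q = 470.4
Then remove 0.6555 M of L.
Step 2:
                    G           B           L
  I            0.6181       4.309       2.979
  C          -0.04885      0.1465     0.04885
  E            0.5692       4.456       3.027
  solve Keq expr → x = 0.04885; check Q = 470.4
Then change container volume by factor 2 (V_new/V_old).
Step 3:
                    G           B           L
  I            0.2846       2.228       1.514
  C           -0.2017      0.6051      0.2017
  E           0.08291       2.833       1.715
  solve Keq expr → x = 0.2017; check Q = 470.4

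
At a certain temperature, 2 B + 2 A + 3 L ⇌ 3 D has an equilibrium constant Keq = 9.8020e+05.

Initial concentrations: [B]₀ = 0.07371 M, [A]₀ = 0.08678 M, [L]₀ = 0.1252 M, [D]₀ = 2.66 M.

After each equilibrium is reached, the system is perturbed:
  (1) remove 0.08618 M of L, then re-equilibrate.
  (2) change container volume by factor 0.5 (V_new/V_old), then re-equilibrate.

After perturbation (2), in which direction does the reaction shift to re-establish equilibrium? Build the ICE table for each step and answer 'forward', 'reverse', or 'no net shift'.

Direction: forward

Q₀ = 2.3439e+08 vs Keq = 9.8020e+05 ⇒ Q>K, reverse
Step 1:
                   B          A          L          D
  Initial    0.07371    0.08678     0.1252       2.66
  Change     0.09253    0.09253     0.1388    -0.1388
  Equil       0.1662     0.1793      0.264      2.521
  solve Keq expr → x = -0.04627; check Q = 9.8020e+05
Then remove 0.08618 M of L.
Step 2:
                   B          A          L          D
  Initial     0.1662     0.1793     0.1778      2.521
  Change     0.02559    0.02559    0.03838   -0.03838
  Equil       0.1918     0.2049     0.2162      2.483
  solve Keq expr → x = -0.01279; check Q = 9.8020e+05
Then change container volume by factor 0.5 (V_new/V_old).
Step 3:
                   B          A          L          D
  Initial     0.3837     0.4098     0.4324      4.966
  Change     -0.1078    -0.1078    -0.1618     0.1618
  Equil       0.2758      0.302     0.2706      5.127
  solve Keq expr → x = 0.05392; check Q = 9.8020e+05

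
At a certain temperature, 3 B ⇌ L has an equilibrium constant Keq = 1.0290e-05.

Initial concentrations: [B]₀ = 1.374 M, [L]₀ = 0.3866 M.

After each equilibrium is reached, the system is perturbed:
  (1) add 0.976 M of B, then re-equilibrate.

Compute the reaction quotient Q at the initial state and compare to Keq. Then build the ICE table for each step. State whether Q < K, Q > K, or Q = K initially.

Q₀ = 0.149; Q > K (proceeds reverse)

Q₀ = 0.149 vs Keq = 1.0290e-05 ⇒ Q>K, reverse
Step 1:
                   B          L
  init         1.374     0.3866
  Δ            1.159    -0.3864
  eq           2.533 1.6729e-04
  solve Keq expr → x = -0.3864; check Q = 1.0290e-05
Then add 0.976 M of B.
Step 2:
                   B          L
  init         3.509 1.6729e-04
  Δ       -8.3130e-04 2.7710e-04
  eq           3.508 4.4439e-04
  solve Keq expr → x = 2.7710e-04; check Q = 1.0290e-05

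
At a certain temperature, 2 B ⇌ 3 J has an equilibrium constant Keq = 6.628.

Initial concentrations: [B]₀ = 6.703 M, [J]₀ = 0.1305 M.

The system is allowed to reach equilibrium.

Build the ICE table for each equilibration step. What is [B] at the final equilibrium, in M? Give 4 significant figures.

Q₀ = 4.9464e-05 vs Keq = 6.628 ⇒ Q<K, forward
Step 1:
                   B          J
  init         6.703     0.1305
  Δ           -2.942      4.413
  eq           3.761      4.543
  solve Keq expr → x = 1.471; check Q = 6.628

[B]_eq = 3.761 M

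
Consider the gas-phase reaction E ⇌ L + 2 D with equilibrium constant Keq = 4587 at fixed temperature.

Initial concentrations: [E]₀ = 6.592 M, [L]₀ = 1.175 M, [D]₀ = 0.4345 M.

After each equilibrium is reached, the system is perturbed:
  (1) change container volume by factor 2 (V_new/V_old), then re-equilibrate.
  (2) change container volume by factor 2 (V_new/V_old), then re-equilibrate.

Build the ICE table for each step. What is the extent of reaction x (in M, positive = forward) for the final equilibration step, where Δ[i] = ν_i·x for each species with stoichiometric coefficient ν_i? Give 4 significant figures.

Q₀ = 0.03365 vs Keq = 4587 ⇒ Q<K, forward
Step 1:
                   E          L          D
  init         6.592      1.175     0.4345
  Δ           -6.313      6.313      12.63
  eq          0.2785      7.488      13.06
  solve Keq expr → x = 6.313; check Q = 4587
Then change container volume by factor 2 (V_new/V_old).
Step 2:
                   E          L          D
  init        0.1393      3.744      6.531
  Δ          -0.1013     0.1013     0.2025
  eq         0.03801      3.845      6.733
  solve Keq expr → x = 0.1013; check Q = 4587
Then change container volume by factor 2 (V_new/V_old).
Step 3:
                   E          L          D
  init         0.019      1.923      3.367
  Δ         -0.01414    0.01414    0.02827
  eq        0.004867      1.937      3.395
  solve Keq expr → x = 0.01414; check Q = 4587

x = 0.01414 M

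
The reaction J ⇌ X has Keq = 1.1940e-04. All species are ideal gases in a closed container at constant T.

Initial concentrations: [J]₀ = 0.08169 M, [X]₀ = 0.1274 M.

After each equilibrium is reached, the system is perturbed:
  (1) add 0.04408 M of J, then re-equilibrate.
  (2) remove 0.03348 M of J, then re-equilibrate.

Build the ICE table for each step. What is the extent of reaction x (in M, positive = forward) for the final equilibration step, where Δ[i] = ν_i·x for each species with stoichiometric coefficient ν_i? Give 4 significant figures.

Q₀ = 1.56 vs Keq = 1.1940e-04 ⇒ Q>K, reverse
Step 1:
                    J           X
  init        0.08169      0.1274
  Δ            0.1274     -0.1274
  eq           0.2091  2.4962e-05
  solve Keq expr → x = -0.1274; check Q = 1.1940e-04
Then add 0.04408 M of J.
Step 2:
                    J           X
  init         0.2531  2.4962e-05
  Δ       -5.2625e-06  5.2625e-06
  eq           0.2531  3.0225e-05
  solve Keq expr → x = 5.2625e-06; check Q = 1.1940e-04
Then remove 0.03348 M of J.
Step 3:
                    J           X
  init         0.2197  3.0225e-05
  Δ        3.9970e-06 -3.9970e-06
  eq           0.2197  2.6228e-05
  solve Keq expr → x = -3.9970e-06; check Q = 1.1940e-04

x = -3.9970e-06 M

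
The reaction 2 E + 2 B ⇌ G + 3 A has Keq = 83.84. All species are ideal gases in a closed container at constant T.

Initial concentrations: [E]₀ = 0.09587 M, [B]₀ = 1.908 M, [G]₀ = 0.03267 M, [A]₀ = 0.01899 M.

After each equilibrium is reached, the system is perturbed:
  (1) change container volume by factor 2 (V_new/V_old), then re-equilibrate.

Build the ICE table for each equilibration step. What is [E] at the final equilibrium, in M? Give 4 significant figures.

Q₀ = 6.6865e-06 vs Keq = 83.84 ⇒ Q<K, forward
Step 1:
                  E         B         G         A
  Initial   0.09587     1.908   0.03267   0.01899
  Change   -0.09477  -0.09477   0.04738    0.1422
  Equil    0.001102     1.813   0.08005    0.1611
  solve Keq expr → x = 0.04738; check Q = 83.84
Then change container volume by factor 2 (V_new/V_old).
Step 2:
                  E         B         G         A
  Initial 5.5118e-04    0.9066   0.04003   0.08057
  Change          0         0         0         0
  Equil   5.5118e-04    0.9066   0.04003   0.08057
  solve Keq expr → x = 0; check Q = 83.84

[E]_eq = 5.5118e-04 M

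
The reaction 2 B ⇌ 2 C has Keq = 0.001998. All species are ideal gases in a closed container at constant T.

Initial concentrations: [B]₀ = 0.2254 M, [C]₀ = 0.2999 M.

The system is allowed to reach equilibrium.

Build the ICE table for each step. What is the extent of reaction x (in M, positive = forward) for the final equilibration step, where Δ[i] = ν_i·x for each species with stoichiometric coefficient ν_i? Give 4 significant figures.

Q₀ = 1.77 vs Keq = 0.001998 ⇒ Q>K, reverse
Step 1:
                   B          C
  I           0.2254     0.2999
  C           0.2774    -0.2774
  E           0.5028    0.02248
  solve Keq expr → x = -0.1387; check Q = 0.001998

x = -0.1387 M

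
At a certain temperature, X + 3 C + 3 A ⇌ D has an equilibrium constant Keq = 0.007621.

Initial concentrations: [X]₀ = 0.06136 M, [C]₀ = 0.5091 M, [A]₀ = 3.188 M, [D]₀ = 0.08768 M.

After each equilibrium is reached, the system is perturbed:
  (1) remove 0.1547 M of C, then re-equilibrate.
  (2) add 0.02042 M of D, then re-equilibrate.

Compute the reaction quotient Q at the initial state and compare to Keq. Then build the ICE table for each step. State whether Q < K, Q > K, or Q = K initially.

Q₀ = 0.3342; Q > K (proceeds reverse)

Q₀ = 0.3342 vs Keq = 0.007621 ⇒ Q>K, reverse
Step 1:
                    X           C           A           D
  Initial     0.06136      0.5091       3.188     0.08768
  Change       0.0723      0.2169      0.2169     -0.0723
  Equil        0.1337       0.726       3.405     0.01538
  solve Keq expr → x = -0.0723; check Q = 0.007621
Then remove 0.1547 M of C.
Step 2:
                    X           C           A           D
  Initial      0.1337      0.5713       3.405     0.01538
  Change     0.006533      0.0196      0.0196   -0.006533
  Equil        0.1402      0.5909       3.424    0.008852
  solve Keq expr → x = -0.006533; check Q = 0.007621
Then add 0.02042 M of D.
Step 3:
                    X           C           A           D
  Initial      0.1402      0.5909       3.424     0.02927
  Change      0.01621     0.04863     0.04863    -0.01621
  Equil        0.1564      0.6395       3.473     0.01306
  solve Keq expr → x = -0.01621; check Q = 0.007621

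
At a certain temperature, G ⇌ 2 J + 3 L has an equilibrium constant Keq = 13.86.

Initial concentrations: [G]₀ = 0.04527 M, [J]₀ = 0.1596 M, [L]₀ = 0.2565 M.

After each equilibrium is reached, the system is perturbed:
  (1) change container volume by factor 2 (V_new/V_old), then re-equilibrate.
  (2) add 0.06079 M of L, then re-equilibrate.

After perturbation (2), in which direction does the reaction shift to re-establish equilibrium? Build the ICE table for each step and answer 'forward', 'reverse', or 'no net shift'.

Direction: reverse

Q₀ = 0.009495 vs Keq = 13.86 ⇒ Q<K, forward
Step 1:
                   G          J          L
  Initial    0.04527     0.1596     0.2565
  Change      -0.045       0.09      0.135
  Equil   2.6973e-04     0.2496     0.3915
  solve Keq expr → x = 0.045; check Q = 13.86
Then change container volume by factor 2 (V_new/V_old).
Step 2:
                   G          J          L
  Initial 1.3486e-04     0.1248     0.1958
  Change  -1.2635e-04 2.5270e-04 3.7905e-04
  Equil   8.5124e-06     0.1251     0.1961
  solve Keq expr → x = 1.2635e-04; check Q = 13.86
Then add 0.06079 M of L.
Step 3:
                   G          J          L
  Initial 8.5124e-06     0.1251     0.2569
  Change  1.0608e-05 -2.1217e-05 -3.1825e-05
  Equil   1.9121e-05      0.125     0.2569
  solve Keq expr → x = -1.0608e-05; check Q = 13.86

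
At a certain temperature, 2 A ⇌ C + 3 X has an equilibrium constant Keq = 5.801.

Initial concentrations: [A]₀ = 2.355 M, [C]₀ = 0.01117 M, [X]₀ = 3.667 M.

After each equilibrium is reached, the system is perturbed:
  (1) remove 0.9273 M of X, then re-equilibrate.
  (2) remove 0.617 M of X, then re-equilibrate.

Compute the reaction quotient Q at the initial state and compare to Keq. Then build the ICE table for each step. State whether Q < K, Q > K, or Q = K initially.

Q₀ = 0.09931 vs Keq = 5.801 ⇒ Q<K, forward
Step 1:
                    A           C           X
  I             2.355     0.01117       3.667
  C           -0.4705      0.2352      0.7057
  E             1.885      0.2464       4.373
  solve Keq expr → x = 0.2352; check Q = 5.801
Then remove 0.9273 M of X.
Step 2:
                    A           C           X
  I             1.885      0.2464       3.445
  C            -0.174     0.08698      0.2609
  E             1.711      0.3334       3.706
  solve Keq expr → x = 0.08698; check Q = 5.801
Then remove 0.617 M of X.
Step 3:
                    A           C           X
  I             1.711      0.3334       3.089
  C           -0.1368      0.0684      0.2052
  E             1.574      0.4018       3.295
  solve Keq expr → x = 0.0684; check Q = 5.801

Q₀ = 0.09931; Q < K (proceeds forward)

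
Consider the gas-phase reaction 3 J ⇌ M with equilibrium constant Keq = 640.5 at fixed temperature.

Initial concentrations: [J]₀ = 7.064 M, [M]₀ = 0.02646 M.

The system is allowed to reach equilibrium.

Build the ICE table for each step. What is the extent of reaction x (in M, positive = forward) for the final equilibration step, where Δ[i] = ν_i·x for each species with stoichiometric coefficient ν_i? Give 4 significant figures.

x = 2.303 M

Q₀ = 7.5065e-05 vs Keq = 640.5 ⇒ Q<K, forward
Step 1:
                    J           M
  Initial       7.064     0.02646
  Change        -6.91       2.303
  Equil        0.1538        2.33
  solve Keq expr → x = 2.303; check Q = 640.5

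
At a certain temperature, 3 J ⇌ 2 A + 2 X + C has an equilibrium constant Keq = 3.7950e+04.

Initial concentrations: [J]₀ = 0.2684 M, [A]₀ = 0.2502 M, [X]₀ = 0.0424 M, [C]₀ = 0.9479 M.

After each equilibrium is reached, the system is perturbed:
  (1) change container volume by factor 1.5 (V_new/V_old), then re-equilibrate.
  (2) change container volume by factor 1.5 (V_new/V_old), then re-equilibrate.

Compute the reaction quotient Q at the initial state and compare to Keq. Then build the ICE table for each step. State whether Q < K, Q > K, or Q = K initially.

Q₀ = 0.005517; Q < K (proceeds forward)

Q₀ = 0.005517 vs Keq = 3.7950e+04 ⇒ Q<K, forward
Step 1:
                  J         A         X         C
  init       0.2684    0.2502    0.0424    0.9479
  Δ         -0.2623    0.1748    0.1748   0.08742
  eq        0.00615     0.425    0.2172     1.035
  solve Keq expr → x = 0.08742; check Q = 3.7950e+04
Then change container volume by factor 1.5 (V_new/V_old).
Step 2:
                  J         A         X         C
  init       0.0041    0.2834    0.1448    0.6902
  Δ       -9.5670e-04 6.3780e-04 6.3780e-04 3.1890e-04
  eq       0.003143     0.284    0.1455    0.6905
  solve Keq expr → x = 3.1890e-04; check Q = 3.7950e+04
Then change container volume by factor 1.5 (V_new/V_old).
Step 3:
                  J         A         X         C
  init     0.002095    0.1893   0.09697    0.4604
  Δ       -4.9068e-04 3.2712e-04 3.2712e-04 1.6356e-04
  eq       0.001605    0.1897    0.0973    0.4605
  solve Keq expr → x = 1.6356e-04; check Q = 3.7950e+04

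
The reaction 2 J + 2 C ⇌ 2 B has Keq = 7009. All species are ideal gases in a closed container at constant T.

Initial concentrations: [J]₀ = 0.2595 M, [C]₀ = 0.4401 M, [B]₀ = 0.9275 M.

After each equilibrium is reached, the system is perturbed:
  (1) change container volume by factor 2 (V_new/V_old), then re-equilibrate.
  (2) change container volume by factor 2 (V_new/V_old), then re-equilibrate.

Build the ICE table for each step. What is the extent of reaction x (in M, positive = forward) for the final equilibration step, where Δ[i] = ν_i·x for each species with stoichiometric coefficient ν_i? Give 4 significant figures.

Q₀ = 65.96 vs Keq = 7009 ⇒ Q<K, forward
Step 1:
                  J         C         B
  I          0.2595    0.4401    0.9275
  C         -0.2026   -0.2026    0.2026
  E         0.05685    0.2375      1.13
  solve Keq expr → x = 0.1013; check Q = 7009
Then change container volume by factor 2 (V_new/V_old).
Step 2:
                  J         C         B
  I         0.02843    0.1187    0.5651
  C         0.01895   0.01895  -0.01895
  E         0.04738    0.1377    0.5461
  solve Keq expr → x = -0.009477; check Q = 7009
Then change container volume by factor 2 (V_new/V_old).
Step 3:
                  J         C         B
  I         0.02369   0.06884    0.2731
  C         0.01379   0.01379  -0.01379
  E         0.03748   0.08263    0.2593
  solve Keq expr → x = -0.006895; check Q = 7009

x = -0.006895 M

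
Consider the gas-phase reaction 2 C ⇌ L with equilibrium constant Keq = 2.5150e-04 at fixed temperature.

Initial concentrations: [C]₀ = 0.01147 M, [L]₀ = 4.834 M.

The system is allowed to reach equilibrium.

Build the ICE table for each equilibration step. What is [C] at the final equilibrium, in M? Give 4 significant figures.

Q₀ = 3.6743e+04 vs Keq = 2.5150e-04 ⇒ Q>K, reverse
Step 1:
                  C         L
  init      0.01147     4.834
  Δ           9.621    -4.811
  eq          9.633   0.02334
  solve Keq expr → x = -4.811; check Q = 2.5150e-04

[C]_eq = 9.633 M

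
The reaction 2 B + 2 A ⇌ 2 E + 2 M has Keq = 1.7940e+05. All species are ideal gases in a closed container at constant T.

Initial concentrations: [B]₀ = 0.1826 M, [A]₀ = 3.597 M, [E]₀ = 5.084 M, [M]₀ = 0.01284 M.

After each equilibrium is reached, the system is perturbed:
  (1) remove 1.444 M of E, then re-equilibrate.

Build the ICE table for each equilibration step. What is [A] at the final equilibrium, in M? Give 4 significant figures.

Q₀ = 0.009878 vs Keq = 1.7940e+05 ⇒ Q<K, forward
Step 1:
                   B          A          E          M
  init        0.1826      3.597      5.084    0.01284
  Δ          -0.1819    -0.1819     0.1819     0.1819
  eq      7.0891e-04      3.415      5.266     0.1947
  solve Keq expr → x = 0.09095; check Q = 1.7940e+05
Then remove 1.444 M of E.
Step 2:
                   B          A          E          M
  init    7.0891e-04      3.415      3.822     0.1947
  Δ       -1.9383e-04 -1.9383e-04 1.9383e-04 1.9383e-04
  eq      5.1508e-04      3.415      3.822     0.1949
  solve Keq expr → x = 9.6914e-05; check Q = 1.7940e+05

[A]_eq = 3.415 M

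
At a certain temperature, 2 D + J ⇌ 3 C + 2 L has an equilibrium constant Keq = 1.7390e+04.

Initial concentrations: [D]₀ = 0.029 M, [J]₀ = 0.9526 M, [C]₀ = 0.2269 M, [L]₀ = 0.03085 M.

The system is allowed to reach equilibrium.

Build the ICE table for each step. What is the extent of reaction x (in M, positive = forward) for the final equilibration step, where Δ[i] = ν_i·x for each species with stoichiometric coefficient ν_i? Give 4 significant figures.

Q₀ = 0.01388 vs Keq = 1.7390e+04 ⇒ Q<K, forward
Step 1:
                    D           J           C           L
  Initial       0.029      0.9526      0.2269     0.03085
  Change     -0.02893    -0.01447      0.0434     0.02893
  Equil    6.5777e-05      0.9381      0.2703     0.05978
  solve Keq expr → x = 0.01447; check Q = 1.7390e+04

x = 0.01447 M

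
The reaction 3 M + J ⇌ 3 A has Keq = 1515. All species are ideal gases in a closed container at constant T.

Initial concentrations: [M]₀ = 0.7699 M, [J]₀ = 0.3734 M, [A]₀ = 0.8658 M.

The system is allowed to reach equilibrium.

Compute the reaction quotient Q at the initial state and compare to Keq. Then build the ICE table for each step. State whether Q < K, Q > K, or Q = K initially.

Q₀ = 3.809; Q < K (proceeds forward)

Q₀ = 3.809 vs Keq = 1515 ⇒ Q<K, forward
Step 1:
                    M           J           A
  init         0.7699      0.3734      0.8658
  Δ           -0.5543     -0.1848      0.5543
  eq           0.2156      0.1886        1.42
  solve Keq expr → x = 0.1848; check Q = 1515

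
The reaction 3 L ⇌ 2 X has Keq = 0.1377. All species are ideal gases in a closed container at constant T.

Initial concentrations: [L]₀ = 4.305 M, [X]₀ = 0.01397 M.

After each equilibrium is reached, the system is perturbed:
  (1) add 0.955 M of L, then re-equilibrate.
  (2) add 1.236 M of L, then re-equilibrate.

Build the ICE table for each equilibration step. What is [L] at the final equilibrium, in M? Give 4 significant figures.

[L]_eq = 3.252 M

Q₀ = 2.4461e-06 vs Keq = 0.1377 ⇒ Q<K, forward
Step 1:
                   L          X
  init         4.305    0.01397
  Δ           -1.968      1.312
  eq           2.337      1.326
  solve Keq expr → x = 0.6559; check Q = 0.1377
Then add 0.955 M of L.
Step 2:
                   L          X
  init         3.292      1.326
  Δ          -0.5453     0.3635
  eq           2.747      1.689
  solve Keq expr → x = 0.1818; check Q = 0.1377
Then add 1.236 M of L.
Step 3:
                   L          X
  init         3.983      1.689
  Δ          -0.7306     0.4871
  eq           3.252      2.176
  solve Keq expr → x = 0.2435; check Q = 0.1377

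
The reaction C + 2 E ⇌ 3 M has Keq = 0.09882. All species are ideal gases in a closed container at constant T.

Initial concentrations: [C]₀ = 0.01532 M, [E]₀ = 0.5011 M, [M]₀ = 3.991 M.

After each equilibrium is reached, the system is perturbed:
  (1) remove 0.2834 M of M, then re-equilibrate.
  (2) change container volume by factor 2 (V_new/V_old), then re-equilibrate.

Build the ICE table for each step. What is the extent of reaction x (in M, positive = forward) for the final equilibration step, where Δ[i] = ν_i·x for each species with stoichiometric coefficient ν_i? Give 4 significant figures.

Q₀ = 1.6525e+04 vs Keq = 0.09882 ⇒ Q>K, reverse
Step 1:
                   C          E          M
  init       0.01532     0.5011      3.991
  Δ            1.036      2.072     -3.108
  eq           1.051      2.573     0.8828
  solve Keq expr → x = -1.036; check Q = 0.09882
Then remove 0.2834 M of M.
Step 2:
                   C          E          M
  init         1.051      2.573     0.5994
  Δ         -0.07583    -0.1517     0.2275
  eq          0.9756      2.422     0.8269
  solve Keq expr → x = 0.07583; check Q = 0.09882
Then change container volume by factor 2 (V_new/V_old).
Step 3:
                   C          E          M
  init        0.4878      1.211     0.4134
  Δ                0          0          0
  eq          0.4878      1.211     0.4134
  solve Keq expr → x = 0; check Q = 0.09882

x = 0 M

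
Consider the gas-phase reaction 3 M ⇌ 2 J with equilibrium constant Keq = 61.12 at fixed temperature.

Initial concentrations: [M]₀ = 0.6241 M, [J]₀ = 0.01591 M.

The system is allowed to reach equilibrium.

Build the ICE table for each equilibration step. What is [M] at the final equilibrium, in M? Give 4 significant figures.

[M]_eq = 0.1257 M

Q₀ = 0.001041 vs Keq = 61.12 ⇒ Q<K, forward
Step 1:
                   M          J
  init        0.6241    0.01591
  Δ          -0.4984     0.3323
  eq          0.1257     0.3482
  solve Keq expr → x = 0.1661; check Q = 61.12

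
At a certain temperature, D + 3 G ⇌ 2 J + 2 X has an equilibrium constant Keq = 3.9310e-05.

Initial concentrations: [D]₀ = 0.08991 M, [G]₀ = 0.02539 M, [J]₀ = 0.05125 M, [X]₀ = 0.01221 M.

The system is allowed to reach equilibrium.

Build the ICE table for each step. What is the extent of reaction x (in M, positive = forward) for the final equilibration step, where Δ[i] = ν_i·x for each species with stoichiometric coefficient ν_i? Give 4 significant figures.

Q₀ = 0.2661 vs Keq = 3.9310e-05 ⇒ Q>K, reverse
Step 1:
                  D         G         J         X
  Initial   0.08991   0.02539   0.05125   0.01221
  Change   0.005885   0.01766  -0.01177  -0.01177
  Equil      0.0958   0.04305   0.03948 4.3900e-04
  solve Keq expr → x = -0.005885; check Q = 3.9310e-05

x = -0.005885 M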